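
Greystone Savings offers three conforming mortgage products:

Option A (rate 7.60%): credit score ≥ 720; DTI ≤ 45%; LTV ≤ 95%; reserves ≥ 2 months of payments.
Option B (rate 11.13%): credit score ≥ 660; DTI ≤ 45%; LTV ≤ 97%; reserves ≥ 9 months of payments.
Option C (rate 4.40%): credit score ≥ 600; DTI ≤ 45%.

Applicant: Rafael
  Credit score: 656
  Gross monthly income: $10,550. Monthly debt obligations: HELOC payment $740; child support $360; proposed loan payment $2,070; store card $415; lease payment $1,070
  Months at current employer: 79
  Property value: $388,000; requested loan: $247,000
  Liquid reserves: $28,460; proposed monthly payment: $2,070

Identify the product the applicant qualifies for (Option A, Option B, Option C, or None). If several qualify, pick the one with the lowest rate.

Total debts = (740 + 360 + 2,070 + 415 + 1,070) = 4,655; DTI = 4,655/10,550 = 44.1%.
LTV = 247,000/388,000 = 63.7%.
Reserves = 28,460/2,070 = 13.7 months.
Option A: score 656 < 720; DTI 44.1% ≤ 45%; LTV 63.7% ≤ 95%; reserves 13.7 ≥ 2 mo → does not qualify.
Option B: score 656 < 660; DTI 44.1% ≤ 45%; LTV 63.7% ≤ 97%; reserves 13.7 ≥ 9 mo → does not qualify.
Option C: score 656 ≥ 600; DTI 44.1% ≤ 45% → qualifies.

Option C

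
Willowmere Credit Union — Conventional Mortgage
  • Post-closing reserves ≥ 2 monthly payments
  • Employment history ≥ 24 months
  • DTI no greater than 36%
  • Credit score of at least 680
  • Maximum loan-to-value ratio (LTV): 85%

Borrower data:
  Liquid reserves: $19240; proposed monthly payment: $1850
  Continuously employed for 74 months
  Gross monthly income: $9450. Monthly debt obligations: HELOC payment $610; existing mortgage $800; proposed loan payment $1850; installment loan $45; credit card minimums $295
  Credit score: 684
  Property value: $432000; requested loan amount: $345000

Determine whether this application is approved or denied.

Denied

Liquid reserves cover 19,240/1,850 = 10.4 months — ≥ 2 required
Employment 74 ≥ 24 months
Total monthly debts = (610 + 800 + 1,850 + 45 + 295) = 3,600. DTI = 3,600/9,450 = 38.1% > 36%
Credit score 684 ≥ 680 (meets)
LTV = 345,000/432,000 = 79.9% ≤ 85%
Fails on DTI.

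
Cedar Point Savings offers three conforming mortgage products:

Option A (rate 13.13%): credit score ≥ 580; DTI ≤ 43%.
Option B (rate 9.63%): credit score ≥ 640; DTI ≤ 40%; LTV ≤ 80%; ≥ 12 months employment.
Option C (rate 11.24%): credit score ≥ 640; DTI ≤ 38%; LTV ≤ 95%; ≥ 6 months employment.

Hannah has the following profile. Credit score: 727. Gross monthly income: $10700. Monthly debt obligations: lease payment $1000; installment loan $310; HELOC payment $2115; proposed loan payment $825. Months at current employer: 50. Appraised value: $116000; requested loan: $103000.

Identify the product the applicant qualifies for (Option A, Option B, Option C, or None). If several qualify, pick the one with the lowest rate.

Total debts = (1,000 + 310 + 2,115 + 825) = 4,250; DTI = 4,250/10,700 = 39.7%.
LTV = 103,000/116,000 = 88.8%.
Option A: score 727 ≥ 580; DTI 39.7% ≤ 43% → qualifies.
Option B: score 727 ≥ 640; DTI 39.7% ≤ 40%; LTV 88.8% > 80%; employment 50 ≥ 12 mo → does not qualify.
Option C: score 727 ≥ 640; DTI 39.7% > 38%; LTV 88.8% ≤ 95%; employment 50 ≥ 6 mo → does not qualify.

Option A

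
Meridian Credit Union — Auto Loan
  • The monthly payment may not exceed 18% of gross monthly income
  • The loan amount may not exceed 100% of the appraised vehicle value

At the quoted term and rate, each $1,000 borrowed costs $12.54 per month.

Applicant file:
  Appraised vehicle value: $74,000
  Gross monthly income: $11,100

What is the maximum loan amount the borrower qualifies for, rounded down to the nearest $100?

$74,000

Payment cap: 18% × $11,100 = $1,998/month.
At $12.54 per $1,000, that supports 1,998/12.54 × 1,000 ≈ $159,330 → $159,300.
LTV cap: 100% × $74,000 = $74,000 → $74,000.
Binding constraint: loan-to-value.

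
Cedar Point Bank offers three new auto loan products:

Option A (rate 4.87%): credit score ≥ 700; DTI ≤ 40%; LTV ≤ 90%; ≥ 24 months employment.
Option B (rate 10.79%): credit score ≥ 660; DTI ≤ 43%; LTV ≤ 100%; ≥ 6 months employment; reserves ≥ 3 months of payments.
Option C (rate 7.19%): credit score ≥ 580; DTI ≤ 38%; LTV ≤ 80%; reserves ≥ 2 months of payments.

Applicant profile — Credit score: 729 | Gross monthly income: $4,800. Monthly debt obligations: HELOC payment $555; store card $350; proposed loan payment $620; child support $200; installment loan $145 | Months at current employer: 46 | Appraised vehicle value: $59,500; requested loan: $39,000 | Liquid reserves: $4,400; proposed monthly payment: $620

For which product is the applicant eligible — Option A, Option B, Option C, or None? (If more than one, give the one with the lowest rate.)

Option A

Total debts = (555 + 350 + 620 + 200 + 145) = 1,870; DTI = 1,870/4,800 = 39%.
LTV = 39,000/59,500 = 65.5%.
Reserves = 4,400/620 = 7.1 months.
Option A: score 729 ≥ 700; DTI 39% ≤ 40%; LTV 65.5% ≤ 90%; employment 46 ≥ 24 mo → qualifies.
Option B: score 729 ≥ 660; DTI 39% ≤ 43%; LTV 65.5% ≤ 100%; employment 46 ≥ 6 mo; reserves 7.1 ≥ 3 mo → qualifies.
Option C: score 729 ≥ 580; DTI 39% > 38%; LTV 65.5% ≤ 80%; reserves 7.1 ≥ 2 mo → does not qualify.
Qualifying: Option A, Option B. Lowest rate is 4.87% → Option A.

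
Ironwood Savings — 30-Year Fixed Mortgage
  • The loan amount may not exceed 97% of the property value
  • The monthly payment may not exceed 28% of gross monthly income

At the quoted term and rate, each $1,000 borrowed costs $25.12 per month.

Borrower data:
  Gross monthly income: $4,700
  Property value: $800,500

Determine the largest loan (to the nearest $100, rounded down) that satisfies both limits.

$52,300

Payment cap: 28% × $4,700 = $1,316/month.
At $25.12 per $1,000, that supports 1,316/25.12 × 1,000 ≈ $52,388 → $52,300.
LTV cap: 97% × $800,500 = $776,485 → $776,400.
Binding constraint: payment-to-income.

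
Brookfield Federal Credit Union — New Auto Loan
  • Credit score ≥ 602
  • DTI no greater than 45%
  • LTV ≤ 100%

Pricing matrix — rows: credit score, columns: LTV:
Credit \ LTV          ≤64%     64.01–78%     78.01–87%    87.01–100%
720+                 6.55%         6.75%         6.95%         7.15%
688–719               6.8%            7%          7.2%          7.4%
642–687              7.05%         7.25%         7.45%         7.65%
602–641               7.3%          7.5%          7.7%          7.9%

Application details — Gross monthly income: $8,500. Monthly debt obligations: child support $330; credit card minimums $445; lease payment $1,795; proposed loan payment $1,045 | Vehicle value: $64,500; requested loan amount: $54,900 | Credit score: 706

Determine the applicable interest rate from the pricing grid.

7.2%

Credit score 706 ≥ 602; Total monthly debts = (330 + 445 + 1,795 + 1,045) = 3,615. DTI: 3,615 ÷ 8,500 = 42.5%, within the 45% cap
Loan-to-value = 54,900/64,500 = 85.1% — pass (100% max)
Score 706 is in the 688–719 band; LTV 85.1% is in the 78.01–87% band → 7.2%.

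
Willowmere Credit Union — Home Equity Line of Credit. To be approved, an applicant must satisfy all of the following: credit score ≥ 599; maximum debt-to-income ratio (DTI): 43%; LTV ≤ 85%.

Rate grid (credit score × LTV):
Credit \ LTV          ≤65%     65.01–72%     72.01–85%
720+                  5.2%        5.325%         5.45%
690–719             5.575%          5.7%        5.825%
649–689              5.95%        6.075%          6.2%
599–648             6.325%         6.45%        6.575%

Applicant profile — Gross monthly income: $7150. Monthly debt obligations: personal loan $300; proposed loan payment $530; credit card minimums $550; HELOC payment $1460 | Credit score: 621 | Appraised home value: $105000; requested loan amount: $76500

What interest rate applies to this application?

Credit score 621 ≥ 599; Total monthly debts = (300 + 530 + 550 + 1,460) = 2,840. DTI = 2,840/7,150 = 39.7% ≤ 43%
LTV: 76,500 ÷ 105,000 = 72.9%, within 85% cap
Row: 621 falls in 599–648. Column: 72.9% falls in 72.01–85%. Rate = 6.575%.

6.575%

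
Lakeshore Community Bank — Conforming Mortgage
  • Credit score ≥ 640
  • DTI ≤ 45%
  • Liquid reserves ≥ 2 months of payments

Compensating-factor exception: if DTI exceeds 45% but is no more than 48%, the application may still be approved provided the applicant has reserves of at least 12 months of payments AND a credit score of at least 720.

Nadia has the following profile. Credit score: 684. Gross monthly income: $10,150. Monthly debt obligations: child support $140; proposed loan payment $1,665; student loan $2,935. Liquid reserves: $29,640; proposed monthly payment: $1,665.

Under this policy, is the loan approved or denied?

Credit score 684 ≥ 640 (meets base)
Total debts = (140 + 1,665 + 2,935) = 4,740. DTI: 4,740 ÷ 10,150 = 46.7%, over the 45% base limit.
Liquid reserves cover 29,640/1,665 = 17.8 months — ≥ 2 required
46.7% falls in the override range (45%–48%), so the compensating-factor test applies.
Reserves 17.8 ≥ 12 months; credit score 684 < 720.
Override conditions not both satisfied; exception does not apply.

Denied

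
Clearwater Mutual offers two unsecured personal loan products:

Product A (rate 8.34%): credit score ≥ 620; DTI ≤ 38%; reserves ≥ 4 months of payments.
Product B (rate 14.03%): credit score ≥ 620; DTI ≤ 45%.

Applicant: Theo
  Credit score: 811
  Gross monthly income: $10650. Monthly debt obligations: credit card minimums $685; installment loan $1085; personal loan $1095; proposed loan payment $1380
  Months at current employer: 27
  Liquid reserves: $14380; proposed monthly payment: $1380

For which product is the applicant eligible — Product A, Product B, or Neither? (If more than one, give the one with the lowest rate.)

Total debts = (685 + 1,085 + 1,095 + 1,380) = 4,245; DTI = 4,245/10,650 = 39.9%.
Reserves = 14,380/1,380 = 10.4 months.
Product A: score 811 ≥ 620; DTI 39.9% > 38%; reserves 10.4 ≥ 4 mo → does not qualify.
Product B: score 811 ≥ 620; DTI 39.9% ≤ 45% → qualifies.

Product B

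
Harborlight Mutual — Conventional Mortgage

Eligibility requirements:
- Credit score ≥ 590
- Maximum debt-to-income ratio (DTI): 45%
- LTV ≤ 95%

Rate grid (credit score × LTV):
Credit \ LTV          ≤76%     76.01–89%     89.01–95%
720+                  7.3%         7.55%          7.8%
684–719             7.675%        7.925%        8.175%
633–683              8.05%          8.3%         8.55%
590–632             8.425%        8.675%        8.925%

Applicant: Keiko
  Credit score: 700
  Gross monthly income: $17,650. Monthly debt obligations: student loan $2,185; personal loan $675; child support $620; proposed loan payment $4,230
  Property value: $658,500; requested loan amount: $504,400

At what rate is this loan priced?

7.925%

Credit score 700 ≥ 590; Total monthly debts = (2,185 + 675 + 620 + 4,230) = 7,710. DTI = 7,710/17,650 = 43.7% ≤ 45%
Loan-to-value = 504,400/658,500 = 76.6% — pass (95% max)
Row: 700 falls in 684–719. Column: 76.6% falls in 76.01–89%. Rate = 7.925%.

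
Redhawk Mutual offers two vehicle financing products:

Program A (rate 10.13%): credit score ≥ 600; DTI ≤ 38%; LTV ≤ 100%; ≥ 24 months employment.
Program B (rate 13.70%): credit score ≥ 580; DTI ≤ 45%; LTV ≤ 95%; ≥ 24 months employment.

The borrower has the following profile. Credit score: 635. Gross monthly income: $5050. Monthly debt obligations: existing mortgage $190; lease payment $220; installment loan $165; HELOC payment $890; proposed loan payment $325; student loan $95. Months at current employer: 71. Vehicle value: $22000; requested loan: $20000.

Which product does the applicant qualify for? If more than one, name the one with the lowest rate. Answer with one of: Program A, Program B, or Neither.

Program A

Total debts = (190 + 220 + 165 + 890 + 325 + 95) = 1,885; DTI = 1,885/5,050 = 37.3%.
LTV = 20,000/22,000 = 90.9%.
Program A: score 635 ≥ 600; DTI 37.3% ≤ 38%; LTV 90.9% ≤ 100%; employment 71 ≥ 24 mo → qualifies.
Program B: score 635 ≥ 580; DTI 37.3% ≤ 45%; LTV 90.9% ≤ 95%; employment 71 ≥ 24 mo → qualifies.
Qualifying: Program A, Program B. Lowest rate is 10.13% → Program A.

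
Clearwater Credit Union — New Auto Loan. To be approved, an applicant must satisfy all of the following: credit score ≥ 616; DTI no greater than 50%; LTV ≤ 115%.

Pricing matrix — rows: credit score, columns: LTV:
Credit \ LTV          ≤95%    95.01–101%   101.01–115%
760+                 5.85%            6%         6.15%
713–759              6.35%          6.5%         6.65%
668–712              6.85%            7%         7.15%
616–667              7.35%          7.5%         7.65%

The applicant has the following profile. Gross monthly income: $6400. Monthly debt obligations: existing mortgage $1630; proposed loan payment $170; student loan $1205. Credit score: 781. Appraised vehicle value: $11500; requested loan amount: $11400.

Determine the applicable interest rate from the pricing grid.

6%

Credit score 781 ≥ 616; Total monthly debts = (1,630 + 170 + 1,205) = 3,005. DTI = 3,005/6,400 = 47% ≤ 50%
Loan-to-value = 11,400/11,500 = 99.1% — pass (115% max)
Row: 781 falls in 760+. Column: 99.1% falls in 95.01–101%. Rate = 6%.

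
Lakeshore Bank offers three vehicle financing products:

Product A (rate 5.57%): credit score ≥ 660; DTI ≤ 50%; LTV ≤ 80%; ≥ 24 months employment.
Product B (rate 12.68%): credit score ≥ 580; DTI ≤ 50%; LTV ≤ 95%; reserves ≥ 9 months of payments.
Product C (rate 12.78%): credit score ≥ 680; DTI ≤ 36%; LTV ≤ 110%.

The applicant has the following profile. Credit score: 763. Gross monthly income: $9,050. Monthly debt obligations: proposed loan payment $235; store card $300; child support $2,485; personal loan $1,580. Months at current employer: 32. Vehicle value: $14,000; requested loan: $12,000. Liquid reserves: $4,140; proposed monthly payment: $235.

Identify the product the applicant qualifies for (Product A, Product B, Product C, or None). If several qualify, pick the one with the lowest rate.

Total debts = (235 + 300 + 2,485 + 1,580) = 4,600; DTI = 4,600/9,050 = 50.8%.
LTV = 12,000/14,000 = 85.7%.
Reserves = 4,140/235 = 17.6 months.
Product A: score 763 ≥ 660; DTI 50.8% > 50%; LTV 85.7% > 80%; employment 32 ≥ 24 mo → does not qualify.
Product B: score 763 ≥ 580; DTI 50.8% > 50%; LTV 85.7% ≤ 95%; reserves 17.6 ≥ 9 mo → does not qualify.
Product C: score 763 ≥ 680; DTI 50.8% > 36%; LTV 85.7% ≤ 110% → does not qualify.

None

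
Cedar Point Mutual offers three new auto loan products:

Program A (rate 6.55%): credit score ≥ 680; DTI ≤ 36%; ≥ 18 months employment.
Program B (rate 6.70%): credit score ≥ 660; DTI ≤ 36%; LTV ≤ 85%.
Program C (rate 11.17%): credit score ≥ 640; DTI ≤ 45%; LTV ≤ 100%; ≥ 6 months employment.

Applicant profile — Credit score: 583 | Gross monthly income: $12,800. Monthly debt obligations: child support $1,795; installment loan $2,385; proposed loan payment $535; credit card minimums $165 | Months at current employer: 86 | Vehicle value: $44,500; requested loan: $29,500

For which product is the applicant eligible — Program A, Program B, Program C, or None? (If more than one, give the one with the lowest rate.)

Total debts = (1,795 + 2,385 + 535 + 165) = 4,880; DTI = 4,880/12,800 = 38.1%.
LTV = 29,500/44,500 = 66.3%.
Program A: score 583 < 680; DTI 38.1% > 36%; employment 86 ≥ 18 mo → does not qualify.
Program B: score 583 < 660; DTI 38.1% > 36%; LTV 66.3% ≤ 85% → does not qualify.
Program C: score 583 < 640; DTI 38.1% ≤ 45%; LTV 66.3% ≤ 100%; employment 86 ≥ 6 mo → does not qualify.

None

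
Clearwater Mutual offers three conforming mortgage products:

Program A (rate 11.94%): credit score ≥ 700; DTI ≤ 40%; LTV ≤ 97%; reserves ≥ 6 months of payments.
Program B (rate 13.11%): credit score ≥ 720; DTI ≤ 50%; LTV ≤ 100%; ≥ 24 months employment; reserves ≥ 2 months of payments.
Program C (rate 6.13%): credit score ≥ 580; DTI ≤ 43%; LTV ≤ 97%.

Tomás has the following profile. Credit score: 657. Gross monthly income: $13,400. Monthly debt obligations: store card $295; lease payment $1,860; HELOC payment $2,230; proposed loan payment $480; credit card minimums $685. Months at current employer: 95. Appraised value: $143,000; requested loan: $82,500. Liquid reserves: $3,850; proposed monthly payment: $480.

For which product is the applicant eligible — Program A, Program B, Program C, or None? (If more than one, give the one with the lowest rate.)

Total debts = (295 + 1,860 + 2,230 + 480 + 685) = 5,550; DTI = 5,550/13,400 = 41.4%.
LTV = 82,500/143,000 = 57.7%.
Reserves = 3,850/480 = 8.0 months.
Program A: score 657 < 700; DTI 41.4% > 40%; LTV 57.7% ≤ 97%; reserves 8.0 ≥ 6 mo → does not qualify.
Program B: score 657 < 720; DTI 41.4% ≤ 50%; LTV 57.7% ≤ 100%; employment 95 ≥ 24 mo; reserves 8.0 ≥ 2 mo → does not qualify.
Program C: score 657 ≥ 580; DTI 41.4% ≤ 43%; LTV 57.7% ≤ 97% → qualifies.

Program C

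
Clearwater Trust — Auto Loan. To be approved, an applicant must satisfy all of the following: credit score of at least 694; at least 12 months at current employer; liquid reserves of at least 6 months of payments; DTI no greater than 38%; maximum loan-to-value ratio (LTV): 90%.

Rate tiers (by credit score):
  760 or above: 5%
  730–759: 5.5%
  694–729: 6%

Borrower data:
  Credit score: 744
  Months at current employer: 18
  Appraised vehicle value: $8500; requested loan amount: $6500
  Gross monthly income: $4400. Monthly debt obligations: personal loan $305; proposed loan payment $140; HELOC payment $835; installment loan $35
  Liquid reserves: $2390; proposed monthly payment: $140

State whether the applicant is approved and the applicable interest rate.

Approved at 5.5%

Credit score 744 ≥ 694 (meets minimum)
Employment 18 ≥ 12 months
Total monthly debts = (305 + 140 + 835 + 35) = 1,315. Debt-to-income = 1,315/4,400 = 29.9% — meets 38% limit
LTV = 6,500/8,500 = 76.5% ≤ 90%
Liquid reserves cover 2,390/140 = 17.1 months — ≥ 6 required
All requirements met. Score 744 falls in the 730–759 tier → 5.5%.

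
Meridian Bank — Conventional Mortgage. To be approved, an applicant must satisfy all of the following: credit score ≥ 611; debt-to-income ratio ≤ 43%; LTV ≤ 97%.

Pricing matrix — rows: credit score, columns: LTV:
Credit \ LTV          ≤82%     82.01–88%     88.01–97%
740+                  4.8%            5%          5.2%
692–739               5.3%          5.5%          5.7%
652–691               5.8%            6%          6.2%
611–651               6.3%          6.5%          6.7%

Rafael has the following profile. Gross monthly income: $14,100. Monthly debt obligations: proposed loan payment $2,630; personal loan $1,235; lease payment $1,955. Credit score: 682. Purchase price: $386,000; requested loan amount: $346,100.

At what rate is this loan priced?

6.2%

Credit score 682 ≥ 611; Total monthly debts = (2,630 + 1,235 + 1,955) = 5,820. Debt-to-income = 5,820/14,100 = 41.3% — meets 43% limit
LTV = 346,100/386,000 = 89.7% ≤ 97%
Score 682 is in the 652–691 band; LTV 89.7% is in the 88.01–97% band → 6.2%.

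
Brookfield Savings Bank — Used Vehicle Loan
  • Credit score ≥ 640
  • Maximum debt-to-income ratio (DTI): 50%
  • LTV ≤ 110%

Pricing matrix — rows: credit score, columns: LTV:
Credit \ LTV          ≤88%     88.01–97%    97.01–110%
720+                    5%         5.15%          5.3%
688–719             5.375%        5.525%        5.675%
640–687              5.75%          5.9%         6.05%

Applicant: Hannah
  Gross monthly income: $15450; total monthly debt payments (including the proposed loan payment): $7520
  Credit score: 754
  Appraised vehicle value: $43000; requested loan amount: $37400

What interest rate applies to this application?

5%

Credit score 754 ≥ 640; DTI = 7,520/15,450 = 48.7% ≤ 50%
Loan-to-value = 37,400/43,000 = 87% — pass (110% max)
Score 754 is in the 720+ band; LTV 87% is in the ≤88% band → 5%.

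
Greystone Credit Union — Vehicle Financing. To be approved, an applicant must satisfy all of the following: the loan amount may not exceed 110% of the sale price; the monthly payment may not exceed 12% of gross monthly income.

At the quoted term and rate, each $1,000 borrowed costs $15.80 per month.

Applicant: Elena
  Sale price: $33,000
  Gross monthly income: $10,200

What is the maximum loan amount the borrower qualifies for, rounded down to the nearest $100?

$36,300

Payment cap: 12% × $10,200 = $1,224/month.
At $15.80 per $1,000, that supports 1,224/15.80 × 1,000 ≈ $77,468 → $77,400.
LTV cap: 110% × $33,000 = $36,300 → $36,300.
Binding constraint: loan-to-value.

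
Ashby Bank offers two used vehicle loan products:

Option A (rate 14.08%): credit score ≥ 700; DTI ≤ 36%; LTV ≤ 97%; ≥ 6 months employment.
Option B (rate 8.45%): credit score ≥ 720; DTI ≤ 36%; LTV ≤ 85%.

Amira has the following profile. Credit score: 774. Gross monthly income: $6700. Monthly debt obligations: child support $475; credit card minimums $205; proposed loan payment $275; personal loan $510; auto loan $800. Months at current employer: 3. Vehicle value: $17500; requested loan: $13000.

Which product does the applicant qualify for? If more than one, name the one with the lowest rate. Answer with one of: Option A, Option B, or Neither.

Total debts = (475 + 205 + 275 + 510 + 800) = 2,265; DTI = 2,265/6,700 = 33.8%.
LTV = 13,000/17,500 = 74.3%.
Option A: score 774 ≥ 700; DTI 33.8% ≤ 36%; LTV 74.3% ≤ 97%; employment 3 < 6 mo → does not qualify.
Option B: score 774 ≥ 720; DTI 33.8% ≤ 36%; LTV 74.3% ≤ 85% → qualifies.

Option B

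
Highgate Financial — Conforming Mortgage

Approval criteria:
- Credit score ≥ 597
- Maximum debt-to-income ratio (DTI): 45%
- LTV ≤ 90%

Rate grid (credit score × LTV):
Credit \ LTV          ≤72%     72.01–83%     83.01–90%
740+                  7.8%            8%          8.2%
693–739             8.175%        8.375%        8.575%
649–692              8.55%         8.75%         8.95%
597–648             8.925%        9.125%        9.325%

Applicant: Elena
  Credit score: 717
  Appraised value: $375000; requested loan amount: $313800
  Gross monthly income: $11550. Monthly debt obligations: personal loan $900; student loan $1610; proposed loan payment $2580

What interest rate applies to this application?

Credit score 717 ≥ 597; Total monthly debts = (900 + 1,610 + 2,580) = 5,090. DTI: 5,090 ÷ 11,550 = 44.1%, within the 45% cap
LTV: 313,800 ÷ 375,000 = 83.7%, within 90% cap
Score 717 is in the 693–739 band; LTV 83.7% is in the 83.01–90% band → 8.575%.

8.575%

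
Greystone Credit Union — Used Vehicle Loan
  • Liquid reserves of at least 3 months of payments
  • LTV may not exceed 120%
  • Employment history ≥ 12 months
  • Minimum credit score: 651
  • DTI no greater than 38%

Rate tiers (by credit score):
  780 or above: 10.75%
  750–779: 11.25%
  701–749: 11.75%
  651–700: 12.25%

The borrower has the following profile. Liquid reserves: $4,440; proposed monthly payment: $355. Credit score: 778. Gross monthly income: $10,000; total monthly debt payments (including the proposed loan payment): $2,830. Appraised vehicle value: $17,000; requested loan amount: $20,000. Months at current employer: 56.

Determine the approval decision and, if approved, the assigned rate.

Approved at 11.25%

Credit score 778 ≥ 651 (meets minimum)
Employment 56 ≥ 12 months
Liquid reserves cover 4,440/355 = 12.5 months — ≥ 3 required
LTV: 20,000 ÷ 17,000 = 117.6%, within 120% cap
DTI: 2,830 ÷ 10,000 = 28.3%, within the 38% cap
All requirements met. Score 778 falls in the 750–779 tier → 11.25%.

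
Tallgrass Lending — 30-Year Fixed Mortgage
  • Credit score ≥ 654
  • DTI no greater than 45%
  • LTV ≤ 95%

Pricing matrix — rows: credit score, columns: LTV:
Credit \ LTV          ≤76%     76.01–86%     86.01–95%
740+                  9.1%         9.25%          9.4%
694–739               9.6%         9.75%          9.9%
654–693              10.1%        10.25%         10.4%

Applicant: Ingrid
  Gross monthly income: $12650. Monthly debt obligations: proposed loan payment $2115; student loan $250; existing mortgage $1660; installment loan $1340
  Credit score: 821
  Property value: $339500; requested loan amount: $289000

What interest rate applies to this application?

9.25%

Credit score 821 ≥ 654; Total monthly debts = (2,115 + 250 + 1,660 + 1,340) = 5,365. DTI = 5,365/12,650 = 42.4% ≤ 45%
LTV: 289,000 ÷ 339,500 = 85.1%, within 95% cap
Score 821 is in the 740+ band; LTV 85.1% is in the 76.01–86% band → 9.25%.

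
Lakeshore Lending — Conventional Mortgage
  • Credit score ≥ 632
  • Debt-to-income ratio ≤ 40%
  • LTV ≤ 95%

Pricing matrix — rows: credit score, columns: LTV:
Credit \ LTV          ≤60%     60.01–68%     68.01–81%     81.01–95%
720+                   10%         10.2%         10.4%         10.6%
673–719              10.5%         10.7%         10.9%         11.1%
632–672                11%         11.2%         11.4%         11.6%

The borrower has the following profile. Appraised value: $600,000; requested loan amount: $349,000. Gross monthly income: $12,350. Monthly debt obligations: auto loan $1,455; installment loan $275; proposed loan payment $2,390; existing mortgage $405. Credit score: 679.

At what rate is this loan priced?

10.5%

Credit score 679 ≥ 632; Total monthly debts = (1,455 + 275 + 2,390 + 405) = 4,525. DTI: 4,525 ÷ 12,350 = 36.6%, within the 40% cap
Loan-to-value = 349,000/600,000 = 58.2% — pass (95% max)
Score 679 is in the 673–719 band; LTV 58.2% is in the ≤60% band → 10.5%.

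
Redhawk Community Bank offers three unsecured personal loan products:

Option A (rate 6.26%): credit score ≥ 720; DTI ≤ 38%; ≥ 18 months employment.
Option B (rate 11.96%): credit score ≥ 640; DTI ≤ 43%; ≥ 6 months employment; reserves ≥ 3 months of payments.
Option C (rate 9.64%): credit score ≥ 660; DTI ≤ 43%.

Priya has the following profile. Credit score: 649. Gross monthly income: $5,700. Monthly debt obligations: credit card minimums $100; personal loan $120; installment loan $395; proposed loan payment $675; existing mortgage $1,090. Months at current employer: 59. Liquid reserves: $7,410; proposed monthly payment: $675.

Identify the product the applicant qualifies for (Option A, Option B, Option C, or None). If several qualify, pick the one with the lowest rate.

Total debts = (100 + 120 + 395 + 675 + 1,090) = 2,380; DTI = 2,380/5,700 = 41.8%.
Reserves = 7,410/675 = 11.0 months.
Option A: score 649 < 720; DTI 41.8% > 38%; employment 59 ≥ 18 mo → does not qualify.
Option B: score 649 ≥ 640; DTI 41.8% ≤ 43%; employment 59 ≥ 6 mo; reserves 11.0 ≥ 3 mo → qualifies.
Option C: score 649 < 660; DTI 41.8% ≤ 43% → does not qualify.

Option B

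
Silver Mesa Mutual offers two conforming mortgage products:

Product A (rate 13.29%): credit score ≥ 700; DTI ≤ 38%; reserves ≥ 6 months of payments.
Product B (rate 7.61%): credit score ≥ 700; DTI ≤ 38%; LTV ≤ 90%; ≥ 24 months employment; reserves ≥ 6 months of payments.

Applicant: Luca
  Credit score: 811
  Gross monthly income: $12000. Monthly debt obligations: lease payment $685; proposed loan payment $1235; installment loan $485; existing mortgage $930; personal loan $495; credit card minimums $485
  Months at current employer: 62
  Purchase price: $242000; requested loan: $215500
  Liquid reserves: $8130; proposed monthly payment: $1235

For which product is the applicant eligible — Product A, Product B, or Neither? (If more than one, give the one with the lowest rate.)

Total debts = (685 + 1,235 + 485 + 930 + 495 + 485) = 4,315; DTI = 4,315/12,000 = 36%.
LTV = 215,500/242,000 = 89%.
Reserves = 8,130/1,235 = 6.6 months.
Product A: score 811 ≥ 700; DTI 36% ≤ 38%; reserves 6.6 ≥ 6 mo → qualifies.
Product B: score 811 ≥ 700; DTI 36% ≤ 38%; LTV 89% ≤ 90%; employment 62 ≥ 24 mo; reserves 6.6 ≥ 6 mo → qualifies.
Qualifying: Product A, Product B. Lowest rate is 7.61% → Product B.

Product B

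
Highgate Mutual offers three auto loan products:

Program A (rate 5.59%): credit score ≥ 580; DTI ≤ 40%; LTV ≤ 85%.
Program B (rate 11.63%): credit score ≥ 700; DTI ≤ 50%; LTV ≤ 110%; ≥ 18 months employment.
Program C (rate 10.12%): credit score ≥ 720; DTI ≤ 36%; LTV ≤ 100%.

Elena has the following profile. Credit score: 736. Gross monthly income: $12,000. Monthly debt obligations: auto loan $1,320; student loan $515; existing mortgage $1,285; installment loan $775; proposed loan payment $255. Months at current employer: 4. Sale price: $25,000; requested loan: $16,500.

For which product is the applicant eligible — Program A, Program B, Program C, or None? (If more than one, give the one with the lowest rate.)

Program A

Total debts = (1,320 + 515 + 1,285 + 775 + 255) = 4,150; DTI = 4,150/12,000 = 34.6%.
LTV = 16,500/25,000 = 66%.
Program A: score 736 ≥ 580; DTI 34.6% ≤ 40%; LTV 66% ≤ 85% → qualifies.
Program B: score 736 ≥ 700; DTI 34.6% ≤ 50%; LTV 66% ≤ 110%; employment 4 < 18 mo → does not qualify.
Program C: score 736 ≥ 720; DTI 34.6% ≤ 36%; LTV 66% ≤ 100% → qualifies.
Qualifying: Program A, Program C. Lowest rate is 5.59% → Program A.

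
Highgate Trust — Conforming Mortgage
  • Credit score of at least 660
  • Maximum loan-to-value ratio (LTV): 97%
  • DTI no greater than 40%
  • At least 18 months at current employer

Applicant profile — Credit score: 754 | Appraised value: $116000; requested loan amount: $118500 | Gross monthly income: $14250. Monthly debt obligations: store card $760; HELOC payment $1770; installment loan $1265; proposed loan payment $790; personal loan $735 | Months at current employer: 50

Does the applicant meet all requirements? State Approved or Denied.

Denied

Credit score 754 ≥ 660 (meets)
LTV = 118,500/116,000 = 102.2% > 97%
Total monthly debts = (760 + 1,770 + 1,265 + 790 + 735) = 5,320. Debt-to-income = 5,320/14,250 = 37.3% — meets 40% limit
Employment 50 ≥ 18 months
Fails on LTV.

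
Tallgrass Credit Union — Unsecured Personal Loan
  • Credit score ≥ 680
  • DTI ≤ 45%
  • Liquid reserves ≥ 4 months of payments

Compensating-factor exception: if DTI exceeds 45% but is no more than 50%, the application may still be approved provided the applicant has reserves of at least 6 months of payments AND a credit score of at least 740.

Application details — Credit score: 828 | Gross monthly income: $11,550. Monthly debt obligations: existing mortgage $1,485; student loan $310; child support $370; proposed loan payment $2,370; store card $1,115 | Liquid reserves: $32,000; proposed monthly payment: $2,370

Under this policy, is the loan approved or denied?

Approved

Credit score 828 ≥ 680 (meets base)
Total debts = (1,485 + 310 + 370 + 2,370 + 1,115) = 5,650. DTI: 5,650 ÷ 11,550 = 48.9%, over the 45% base limit.
Reserves = 32,000/2,370 = 13.5 months ≥ 4
48.9% falls in the override range (45%–50%), so the compensating-factor test applies.
Override check — reserves: 13.5 mo (ok); score: 828 (ok).
Both compensating conditions met → exception applies.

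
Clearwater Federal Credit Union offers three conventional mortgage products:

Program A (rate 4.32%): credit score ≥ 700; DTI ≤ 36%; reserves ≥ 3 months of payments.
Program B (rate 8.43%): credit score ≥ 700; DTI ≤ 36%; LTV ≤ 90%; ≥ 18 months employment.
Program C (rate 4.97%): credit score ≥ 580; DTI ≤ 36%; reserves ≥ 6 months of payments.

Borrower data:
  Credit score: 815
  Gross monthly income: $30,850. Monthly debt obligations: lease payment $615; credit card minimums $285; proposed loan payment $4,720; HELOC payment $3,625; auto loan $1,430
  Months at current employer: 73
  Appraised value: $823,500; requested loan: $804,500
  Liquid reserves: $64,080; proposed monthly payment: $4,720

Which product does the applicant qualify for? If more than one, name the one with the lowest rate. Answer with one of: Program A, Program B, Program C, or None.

Total debts = (615 + 285 + 4,720 + 3,625 + 1,430) = 10,675; DTI = 10,675/30,850 = 34.6%.
LTV = 804,500/823,500 = 97.7%.
Reserves = 64,080/4,720 = 13.6 months.
Program A: score 815 ≥ 700; DTI 34.6% ≤ 36%; reserves 13.6 ≥ 3 mo → qualifies.
Program B: score 815 ≥ 700; DTI 34.6% ≤ 36%; LTV 97.7% > 90%; employment 73 ≥ 18 mo → does not qualify.
Program C: score 815 ≥ 580; DTI 34.6% ≤ 36%; reserves 13.6 ≥ 6 mo → qualifies.
Qualifying: Program A, Program C. Lowest rate is 4.32% → Program A.

Program A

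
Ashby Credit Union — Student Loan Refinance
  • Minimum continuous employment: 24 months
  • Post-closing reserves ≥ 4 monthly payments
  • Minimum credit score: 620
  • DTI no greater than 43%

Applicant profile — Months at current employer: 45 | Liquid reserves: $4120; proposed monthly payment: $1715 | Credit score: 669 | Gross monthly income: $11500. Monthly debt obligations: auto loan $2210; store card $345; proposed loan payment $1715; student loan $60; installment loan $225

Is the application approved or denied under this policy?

Denied

Employment 45 ≥ 24 months
Reserves: 4,120 ÷ 1,715 = 2.4 months (below 4-month minimum)
Credit score 669 ≥ 620 (meets)
Total monthly debts = (2,210 + 345 + 1,715 + 60 + 225) = 4,555. Debt-to-income = 4,555/11,500 = 39.6% — meets 43% limit
Fails on reserves.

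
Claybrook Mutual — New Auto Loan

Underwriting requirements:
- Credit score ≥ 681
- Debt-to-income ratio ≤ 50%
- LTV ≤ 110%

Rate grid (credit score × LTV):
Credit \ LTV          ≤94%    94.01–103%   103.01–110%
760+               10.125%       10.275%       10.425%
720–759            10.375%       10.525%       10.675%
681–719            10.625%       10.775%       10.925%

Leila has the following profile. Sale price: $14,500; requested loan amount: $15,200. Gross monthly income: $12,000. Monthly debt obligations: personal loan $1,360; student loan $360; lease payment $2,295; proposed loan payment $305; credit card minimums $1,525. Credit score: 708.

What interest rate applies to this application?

Credit score 708 ≥ 681; Total monthly debts = (1,360 + 360 + 2,295 + 305 + 1,525) = 5,845. DTI = 5,845/12,000 = 48.7% ≤ 50%
LTV: 15,200 ÷ 14,500 = 104.8%, within 110% cap
Credit 708 → row 681–719; LTV 104.8% → column 103.01–110%. Grid cell → 10.925%.

10.925%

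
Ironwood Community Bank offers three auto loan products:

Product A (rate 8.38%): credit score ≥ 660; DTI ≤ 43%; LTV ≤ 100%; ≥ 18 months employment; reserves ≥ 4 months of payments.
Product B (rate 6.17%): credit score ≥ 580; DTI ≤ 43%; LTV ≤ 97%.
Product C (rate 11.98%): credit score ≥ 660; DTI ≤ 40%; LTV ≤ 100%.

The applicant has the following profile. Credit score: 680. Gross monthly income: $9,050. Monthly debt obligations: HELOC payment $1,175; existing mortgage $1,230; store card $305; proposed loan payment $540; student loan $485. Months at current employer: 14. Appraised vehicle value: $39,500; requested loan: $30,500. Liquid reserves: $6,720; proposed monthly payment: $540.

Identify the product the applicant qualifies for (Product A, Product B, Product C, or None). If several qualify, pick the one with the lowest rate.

Total debts = (1,175 + 1,230 + 305 + 540 + 485) = 3,735; DTI = 3,735/9,050 = 41.3%.
LTV = 30,500/39,500 = 77.2%.
Reserves = 6,720/540 = 12.4 months.
Product A: score 680 ≥ 660; DTI 41.3% ≤ 43%; LTV 77.2% ≤ 100%; employment 14 < 18 mo; reserves 12.4 ≥ 4 mo → does not qualify.
Product B: score 680 ≥ 580; DTI 41.3% ≤ 43%; LTV 77.2% ≤ 97% → qualifies.
Product C: score 680 ≥ 660; DTI 41.3% > 40%; LTV 77.2% ≤ 100% → does not qualify.

Product B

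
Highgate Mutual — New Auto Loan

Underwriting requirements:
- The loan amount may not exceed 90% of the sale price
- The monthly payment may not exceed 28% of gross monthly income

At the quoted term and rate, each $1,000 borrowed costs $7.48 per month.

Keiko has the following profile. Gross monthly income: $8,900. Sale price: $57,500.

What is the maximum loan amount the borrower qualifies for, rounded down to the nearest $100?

Payment cap: 28% × $8,900 = $2,492/month.
At $7.48 per $1,000, that supports 2,492/7.48 × 1,000 ≈ $333,155 → $333,100.
LTV cap: 90% × $57,500 = $51,750 → $51,700.
Binding constraint: loan-to-value.

$51,700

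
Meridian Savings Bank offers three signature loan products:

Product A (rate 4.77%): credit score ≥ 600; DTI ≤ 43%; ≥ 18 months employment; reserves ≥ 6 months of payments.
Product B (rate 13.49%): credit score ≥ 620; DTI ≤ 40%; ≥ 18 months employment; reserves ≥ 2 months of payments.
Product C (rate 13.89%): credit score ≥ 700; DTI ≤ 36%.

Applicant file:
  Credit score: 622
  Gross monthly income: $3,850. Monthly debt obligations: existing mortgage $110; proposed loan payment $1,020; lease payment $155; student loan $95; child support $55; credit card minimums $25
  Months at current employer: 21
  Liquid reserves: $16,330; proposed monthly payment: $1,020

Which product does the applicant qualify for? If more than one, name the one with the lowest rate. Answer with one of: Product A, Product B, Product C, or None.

Total debts = (110 + 1,020 + 155 + 95 + 55 + 25) = 1,460; DTI = 1,460/3,850 = 37.9%.
Reserves = 16,330/1,020 = 16.0 months.
Product A: score 622 ≥ 600; DTI 37.9% ≤ 43%; employment 21 ≥ 18 mo; reserves 16.0 ≥ 6 mo → qualifies.
Product B: score 622 ≥ 620; DTI 37.9% ≤ 40%; employment 21 ≥ 18 mo; reserves 16.0 ≥ 2 mo → qualifies.
Product C: score 622 < 700; DTI 37.9% > 36% → does not qualify.
Qualifying: Product A, Product B. Lowest rate is 4.77% → Product A.

Product A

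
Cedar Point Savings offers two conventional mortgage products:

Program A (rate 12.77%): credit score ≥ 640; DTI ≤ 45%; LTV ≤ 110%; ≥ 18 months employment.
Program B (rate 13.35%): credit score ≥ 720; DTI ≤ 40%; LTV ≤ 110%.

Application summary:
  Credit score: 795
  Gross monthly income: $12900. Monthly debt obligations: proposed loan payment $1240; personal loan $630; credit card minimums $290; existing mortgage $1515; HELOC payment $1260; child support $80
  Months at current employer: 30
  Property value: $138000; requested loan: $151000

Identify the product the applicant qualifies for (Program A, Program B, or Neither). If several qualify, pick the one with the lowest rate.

Program A

Total debts = (1,240 + 630 + 290 + 1,515 + 1,260 + 80) = 5,015; DTI = 5,015/12,900 = 38.9%.
LTV = 151,000/138,000 = 109.4%.
Program A: score 795 ≥ 640; DTI 38.9% ≤ 45%; LTV 109.4% ≤ 110%; employment 30 ≥ 18 mo → qualifies.
Program B: score 795 ≥ 720; DTI 38.9% ≤ 40%; LTV 109.4% ≤ 110% → qualifies.
Qualifying: Program A, Program B. Lowest rate is 12.77% → Program A.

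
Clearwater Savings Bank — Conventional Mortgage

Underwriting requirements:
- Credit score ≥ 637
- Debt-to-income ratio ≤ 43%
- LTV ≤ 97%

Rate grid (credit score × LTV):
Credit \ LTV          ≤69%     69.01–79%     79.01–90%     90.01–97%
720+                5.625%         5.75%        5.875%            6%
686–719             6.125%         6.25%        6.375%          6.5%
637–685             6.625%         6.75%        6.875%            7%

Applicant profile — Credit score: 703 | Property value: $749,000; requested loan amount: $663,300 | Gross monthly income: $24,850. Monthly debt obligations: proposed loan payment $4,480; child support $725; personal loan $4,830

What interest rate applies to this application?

6.375%

Credit score 703 ≥ 637; Total monthly debts = (4,480 + 725 + 4,830) = 10,035. Debt-to-income = 10,035/24,850 = 40.4% — meets 43% limit
LTV: 663,300 ÷ 749,000 = 88.6%, within 97% cap
Score 703 is in the 686–719 band; LTV 88.6% is in the 79.01–90% band → 6.375%.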